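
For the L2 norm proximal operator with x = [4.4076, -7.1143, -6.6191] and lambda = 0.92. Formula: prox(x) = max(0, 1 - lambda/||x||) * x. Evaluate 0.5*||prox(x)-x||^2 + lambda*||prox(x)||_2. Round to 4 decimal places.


Step 1: Compute ||x||.
||x|| = 10.6702
Step 2: Compute scaling factor.
scale = max(0, 1 - 0.92/10.6702) = 0.9138
Step 3: prox(x) = [4.0276, -6.5009, -6.0484]
||prox(x)|| = 9.7502
Step 4: Proximal objective.
0.5*||prox-x||^2 = 0.4232
lambda*||prox|| = 8.9702
Total = 9.3934


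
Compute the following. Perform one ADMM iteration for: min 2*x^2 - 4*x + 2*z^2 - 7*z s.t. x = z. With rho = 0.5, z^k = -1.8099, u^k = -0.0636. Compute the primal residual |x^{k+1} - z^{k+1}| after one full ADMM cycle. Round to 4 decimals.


ADMM iteration with rho = 0.5, z^k = -1.8099, u^k = -0.0636
Step 1: x-update.
Minimize 2*x^2 - 4*x + (0.5/2)*(x + 1.8099 - 0.0636)^2
FOC: (2*2 + 0.5)*x = 4 + 0.5*(-1.8099 + 0.0636)
x^{k+1} = 0.6949
Step 2: z-update.
Minimize 2*z^2 - 7*z + (0.5/2)*(0.6949 - z - 0.0636)^2
FOC: (2*2 + 0.5)*z = 7 + 0.5*(0.6949 - 0.0636)
z^{k+1} = 1.6257
Step 3: u-update.
u^{k+1} = -0.0636 + 0.6949 - 1.6257 = -0.9944
Step 4: Primal residual = |0.6949 - 1.6257| = 0.9308


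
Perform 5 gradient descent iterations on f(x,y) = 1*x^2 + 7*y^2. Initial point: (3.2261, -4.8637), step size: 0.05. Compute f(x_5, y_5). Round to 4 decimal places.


Gradient descent on f(x,y) = 1*x^2 + 7*y^2.
Starting point: (3.2261, -4.8637), alpha = 0.05
Step 1: grad_x = 2*1*3.2261 = 6.4522, grad_y = 2*7*-4.8637 = -68.0918
  x_1 = 3.2261 - 0.05*6.4522 = 2.9035
  y_1 = -4.8637 - 0.05*-68.0918 = -1.4591
Step 2: grad_x = 2*1*2.9035 = 5.807, grad_y = 2*7*-1.4591 = -20.4275
  x_2 = 2.9035 - 0.05*5.807 = 2.6131
  y_2 = -1.4591 - 0.05*-20.4275 = -0.4377
Step 3: grad_x = 2*1*2.6131 = 5.2263, grad_y = 2*7*-0.4377 = -6.1283
  x_3 = 2.6131 - 0.05*5.2263 = 2.3518
  y_3 = -0.4377 - 0.05*-6.1283 = -0.1313
Step 4: grad_x = 2*1*2.3518 = 4.7037, grad_y = 2*7*-0.1313 = -1.8385
  x_4 = 2.3518 - 0.05*4.7037 = 2.1166
  y_4 = -0.1313 - 0.05*-1.8385 = -0.0394
Step 5: grad_x = 2*1*2.1166 = 4.2333, grad_y = 2*7*-0.0394 = -0.5515
  x_5 = 2.1166 - 0.05*4.2333 = 1.905
  y_5 = -0.0394 - 0.05*-0.5515 = -0.0118
f(1.905, -0.0118) = 1*1.905^2 + 7*(-0.0118)^2 = 3.6299


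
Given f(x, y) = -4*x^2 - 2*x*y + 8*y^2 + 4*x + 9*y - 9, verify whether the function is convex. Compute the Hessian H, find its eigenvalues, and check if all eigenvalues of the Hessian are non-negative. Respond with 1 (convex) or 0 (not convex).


The Hessian of f(x,y) = -4*x^2 - 2*x*y + 8*y^2 + 4*x + 9*y - 9 is:
H = [[-8, -2], [-2, 16]]
Trace = -8 + 16 = 8
Determinant = -8*16 - (-2)^2 = -132
Discriminant = (8)^2 - 4*-132 = 592.0
Eigenvalues: lambda_1 = -8.1655, lambda_2 = 16.1655
The function is not convex.

0


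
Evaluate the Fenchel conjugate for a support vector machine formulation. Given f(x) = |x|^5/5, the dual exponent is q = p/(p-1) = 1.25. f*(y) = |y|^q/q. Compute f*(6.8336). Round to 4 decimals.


The conjugate exponent q satisfies 1/p + 1/q = 1.
p = 5, so q = 5/(5 - 1) = 1.25
|y|^q = 6.8336^1.25 = 11.0487
f*(6.8336) = 11.0487 / 1.25 = 8.839


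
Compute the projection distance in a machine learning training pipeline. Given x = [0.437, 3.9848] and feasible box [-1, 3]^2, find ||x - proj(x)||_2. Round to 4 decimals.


Project each component onto [-1, 3].
clip(0.437) = 0.437, clip(3.9848) = 3.0
Projection = [0.437, 3.0]
Squared diffs: [0.0, 0.9698]
Distance = sqrt(0.9698) = 0.9848


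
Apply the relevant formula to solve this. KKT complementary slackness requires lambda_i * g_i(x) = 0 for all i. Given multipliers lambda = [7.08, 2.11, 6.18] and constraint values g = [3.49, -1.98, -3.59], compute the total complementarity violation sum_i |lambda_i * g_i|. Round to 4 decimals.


KKT complementary slackness check:
lambda_1 * g_1 = 7.08 * 3.49 = 24.7092
lambda_2 * g_2 = 2.11 * -1.98 = -4.1778
lambda_3 * g_3 = 6.18 * -3.59 = -22.1862
Total violation = 24.7092 + 4.1778 + 22.1862 = 51.0732


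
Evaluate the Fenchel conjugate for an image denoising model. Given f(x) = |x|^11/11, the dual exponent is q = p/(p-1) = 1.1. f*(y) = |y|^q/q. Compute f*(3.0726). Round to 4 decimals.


The conjugate exponent q satisfies 1/p + 1/q = 1.
p = 11, so q = 11/(11 - 1) = 1.1
|y|^q = 3.0726^1.1 = 3.4376
f*(3.0726) = 3.4376 / 1.1 = 3.1251


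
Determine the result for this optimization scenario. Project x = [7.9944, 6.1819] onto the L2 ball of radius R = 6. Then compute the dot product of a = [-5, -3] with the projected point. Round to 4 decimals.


Step 1: Compute ||x|| (intermediates to 6 decimals).
||x|| = sqrt(7.9944^2 + 6.1819^2) = 10.105757
Step 2: Project.
Since ||x|| > R, scale = R/||x|| = 6/10.105757 = 0.593721, proj(x) = scale * x
proj(x) = [4.746443, 3.670324]
Step 3: Dot product.
a^T * proj(x) = -5*4.746443 - 3*3.670324 = -34.7432


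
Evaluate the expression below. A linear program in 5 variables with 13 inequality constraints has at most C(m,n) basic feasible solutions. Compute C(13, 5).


Each vertex corresponds to some choice of n active constraints out of m, so the number of vertices is at most C(m, n) = m! / (n!(m-n)!).
m = 13, n = 5
Numerator: 13 * 12 * 11 * 10 * 9
Denominator: 5! = 120
C(13, 5) = 1287


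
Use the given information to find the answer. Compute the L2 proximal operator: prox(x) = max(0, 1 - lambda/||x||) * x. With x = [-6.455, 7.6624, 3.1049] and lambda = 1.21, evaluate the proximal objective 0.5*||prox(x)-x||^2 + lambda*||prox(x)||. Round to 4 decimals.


Step 1: Compute ||x||.
||x|| = 10.489
Step 2: Compute scaling factor.
scale = max(0, 1 - 1.21/10.489) = 0.8846
Step 3: prox(x) = [-5.7104, 6.7785, 2.7467]
||prox(x)|| = 9.279
Step 4: Proximal objective.
0.5*||prox-x||^2 = 0.7321
lambda*||prox|| = 11.2276
Total = 11.9597


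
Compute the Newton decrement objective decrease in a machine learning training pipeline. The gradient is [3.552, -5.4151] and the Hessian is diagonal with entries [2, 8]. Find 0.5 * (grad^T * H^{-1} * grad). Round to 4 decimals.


Step 1: H is diagonal, so H^(-1) * g = [1.776, -0.6769].
Step 2: g^T H^(-1) g = sum_i g_i^2 / H_ii
  = (3.552)^2/2 + (-5.4151)^2/8
  = 6.3084 + 3.6654 = 9.9738
Step 3: Objective decrease = 0.5 * g^T H^(-1) g = 4.9869


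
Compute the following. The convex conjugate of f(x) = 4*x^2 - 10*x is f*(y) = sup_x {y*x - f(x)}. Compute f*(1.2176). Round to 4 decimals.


f*(y) = sup_x {y*x - a*x^2 - b*x} = sup_x {(y-b)*x - a*x^2}
FOC: (y - b) - 2a*x = 0 => x* = (y - b)/(2a)
x* = (1.2176 + 10)/(2*4) = 1.4022
f*(1.2176) = (y-b)^2/(4a) = (1.2176 + 10)^2/(4*4)
= 125.8345/16 = 7.8647


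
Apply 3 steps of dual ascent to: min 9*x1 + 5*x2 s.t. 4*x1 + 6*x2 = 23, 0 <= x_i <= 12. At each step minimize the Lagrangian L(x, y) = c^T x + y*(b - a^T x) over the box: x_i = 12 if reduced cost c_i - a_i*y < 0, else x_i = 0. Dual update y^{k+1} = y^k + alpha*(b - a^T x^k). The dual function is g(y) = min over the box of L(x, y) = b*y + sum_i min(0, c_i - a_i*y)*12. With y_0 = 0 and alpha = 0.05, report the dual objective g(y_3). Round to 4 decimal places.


Dual ascent for LP: min 9*x1 + 5*x2, 4*x1 + 6*x2 = 23, 0 <= x_i <= 12
Step 1: y^k = 0.0, reduced costs: (9.0, 5.0)
  x^k = (0.0, 0.0), subgradient = b - a^T x = 23.0
  y^{k+1} = 0.0 + 0.05*23.0 = 1.15
Step 2: y^k = 1.15, reduced costs: (4.4, -1.9)
  x^k = (0.0, 12.0), subgradient = b - a^T x = -49.0
  y^{k+1} = 1.15 + 0.05*-49.0 = -1.3
Step 3: y^k = -1.3, reduced costs: (14.2, 12.8)
  x^k = (0.0, 0.0), subgradient = b - a^T x = 23.0
  y^{k+1} = -1.3 + 0.05*23.0 = -0.15
Dual objective at y_3 = -0.15: reduced costs (9.6, 5.9), box minimizer x = (0.0, 0.0)
g(y_3) = b*y + (c1 - a1*y)*x1 + (c2 - a2*y)*x2 = 23*(-0.15) + 9.6*0.0 + 5.9*0.0 = -3.45 + 0.0 + 0.0 = -3.45


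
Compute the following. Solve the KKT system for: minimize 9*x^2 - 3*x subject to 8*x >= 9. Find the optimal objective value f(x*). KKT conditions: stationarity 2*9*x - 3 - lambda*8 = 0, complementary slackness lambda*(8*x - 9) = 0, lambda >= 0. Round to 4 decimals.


Step 1: Try lambda = 0 (constraint inactive).
x_unc = 3/(2*9) = 0.1667
Check: 8*0.1667 = 1.3336 < 9 -- violated!
Step 2: Constraint must be active: 8*x = 9
x* = 9/8 = 1.125
lambda = (2*9*1.125 - 3)/8 = 2.1563
Step 3: Compute optimal value.
f(x*) = 9*1.125^2 - 3*1.125 = 8.0156


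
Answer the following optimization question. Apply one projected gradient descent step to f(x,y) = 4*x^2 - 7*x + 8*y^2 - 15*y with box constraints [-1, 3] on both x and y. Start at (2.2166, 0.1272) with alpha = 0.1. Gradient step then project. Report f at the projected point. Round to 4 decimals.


Step 1: Compute gradient at (2.2166, 0.1272).
grad_x = 2*4*2.2166 - 7 = 10.7328
grad_y = 2*8*0.1272 - 15 = -12.9648
Step 2: Gradient step.
x_raw = 2.2166 - 0.1*10.7328 = 1.1433
y_raw = 0.1272 - 0.1*-12.9648 = 1.4237
Step 3: Project onto [-1, 3].
x_proj = clip(1.1433) = 1.1433
y_proj = clip(1.4237) = 1.4237
Step 4: Evaluate f.
f(1.1433, 1.4237) = -7.9148


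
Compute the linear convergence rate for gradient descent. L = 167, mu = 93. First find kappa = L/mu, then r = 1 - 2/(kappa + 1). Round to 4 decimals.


Step 1: Compute the condition number.
kappa = L/mu = 167/93 = 1.7957
Step 2: Compute the convergence rate.
r = 1 - 2/(kappa + 1) = 1 - 2*mu/(L + mu) = (L - mu)/(L + mu) = 74/260 = 0.2846


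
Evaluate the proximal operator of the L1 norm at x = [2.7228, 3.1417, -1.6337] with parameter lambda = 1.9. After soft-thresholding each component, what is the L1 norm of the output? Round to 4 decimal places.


Soft-thresholding with lambda = 1.9:
prox(2.7228) = sign(2.7228)*max(|2.7228| - 1.9, 0) = 0.8228
prox(3.1417) = sign(3.1417)*max(|3.1417| - 1.9, 0) = 1.2417
prox(-1.6337) = sign(-1.6337)*max(|-1.6337| - 1.9, 0) = 0.0
prox(x) = [0.8228, 1.2417, 0.0]
||prox(x)||_1 = 0.8228 + 1.2417 + 0.0 = 2.0645


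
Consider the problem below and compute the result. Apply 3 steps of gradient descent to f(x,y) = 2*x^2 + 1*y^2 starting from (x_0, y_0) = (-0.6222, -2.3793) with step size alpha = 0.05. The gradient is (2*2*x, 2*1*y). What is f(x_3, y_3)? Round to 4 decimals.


Gradient descent on f(x,y) = 2*x^2 + 1*y^2.
Starting point: (-0.6222, -2.3793), alpha = 0.05
Step 1: grad_x = 2*2*-0.6222 = -2.4888, grad_y = 2*1*-2.3793 = -4.7586
  x_1 = -0.6222 - 0.05*-2.4888 = -0.4978
  y_1 = -2.3793 - 0.05*-4.7586 = -2.1414
Step 2: grad_x = 2*2*-0.4978 = -1.991, grad_y = 2*1*-2.1414 = -4.2827
  x_2 = -0.4978 - 0.05*-1.991 = -0.3982
  y_2 = -2.1414 - 0.05*-4.2827 = -1.9272
Step 3: grad_x = 2*2*-0.3982 = -1.5928, grad_y = 2*1*-1.9272 = -3.8545
  x_3 = -0.3982 - 0.05*-1.5928 = -0.3186
  y_3 = -1.9272 - 0.05*-3.8545 = -1.7345
f(-0.3186, -1.7345) = 2*(-0.3186)^2 + 1*(-1.7345)^2 = 3.2115


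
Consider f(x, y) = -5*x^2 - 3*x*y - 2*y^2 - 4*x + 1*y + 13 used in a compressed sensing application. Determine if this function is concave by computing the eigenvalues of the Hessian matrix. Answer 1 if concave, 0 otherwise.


The Hessian of f(x,y) = -5*x^2 - 3*x*y - 2*y^2 - 4*x + 1*y + 13 is:
H = [[-10, -3], [-3, -4]]
Trace = -10 - 4 = -14
Determinant = -10*-4 - (-3)^2 = 31
Discriminant = (-14)^2 - 4*31 = 72.0
Eigenvalues: lambda_1 = -11.2426, lambda_2 = -2.7574
The function is concave.

1


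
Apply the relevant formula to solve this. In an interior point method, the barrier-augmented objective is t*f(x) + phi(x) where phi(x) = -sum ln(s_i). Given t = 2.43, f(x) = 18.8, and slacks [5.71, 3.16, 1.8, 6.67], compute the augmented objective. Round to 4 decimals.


Step 1: Compute log-barrier.
ln values: [1.7422, 1.1506, 0.5878, 1.8976]
phi = -(1.7422 + 1.1506 + 0.5878 + 1.8976) = -5.3782
Step 2: Compute augmented objective.
t*f(x) = 2.43*18.8 = 45.684
Total = 45.684 - 5.3782 = 40.3058


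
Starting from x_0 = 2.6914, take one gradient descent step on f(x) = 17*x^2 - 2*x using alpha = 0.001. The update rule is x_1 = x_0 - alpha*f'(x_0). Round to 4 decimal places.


We compute the gradient at x_0 and apply the update.
f'(x) = 34*x - 2
f'(2.6914) = 34*2.6914 - 2 = 89.5076
x_1 = 2.6914 - 0.001*89.5076 = 2.6019


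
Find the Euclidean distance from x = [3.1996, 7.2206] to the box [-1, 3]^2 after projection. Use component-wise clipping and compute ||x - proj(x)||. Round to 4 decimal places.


Project each component onto [-1, 3].
clip(3.1996) = 3.0, clip(7.2206) = 3.0
Projection = [3.0, 3.0]
Squared diffs: [0.0398, 17.8135]
Distance = sqrt(17.8533) = 4.2253


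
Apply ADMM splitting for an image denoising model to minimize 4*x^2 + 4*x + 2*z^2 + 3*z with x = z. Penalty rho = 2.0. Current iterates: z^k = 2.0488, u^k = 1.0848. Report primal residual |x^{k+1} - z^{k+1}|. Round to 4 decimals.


ADMM iteration with rho = 2.0, z^k = 2.0488, u^k = 1.0848
Step 1: x-update.
Minimize 4*x^2 + 4*x + (2.0/2)*(x - 2.0488 + 1.0848)^2
FOC: (2*4 + 2.0)*x = -4 + 2.0*(2.0488 - 1.0848)
x^{k+1} = -0.2072
Step 2: z-update.
Minimize 2*z^2 + 3*z + (2.0/2)*(-0.2072 - z + 1.0848)^2
FOC: (2*2 + 2.0)*z = -3 + 2.0*(-0.2072 + 1.0848)
z^{k+1} = -0.2075
Step 3: u-update.
u^{k+1} = 1.0848 - 0.2072 + 0.2075 = 1.0851
Step 4: Primal residual = |-0.2072 + 0.2075| = 0.0003


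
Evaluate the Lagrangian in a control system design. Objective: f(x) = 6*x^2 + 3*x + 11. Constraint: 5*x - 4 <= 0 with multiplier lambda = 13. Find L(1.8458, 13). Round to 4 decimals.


Step 1: Evaluate f(x).
f(1.8458) = 6*1.8458^2 + 3*1.8458 + 11 = 36.9793
Step 2: Evaluate g(x).
g(1.8458) = 5*1.8458 - 4 = 5.229
Step 3: Compute Lagrangian.
L = 36.9793 + 13*5.229 = 104.9563


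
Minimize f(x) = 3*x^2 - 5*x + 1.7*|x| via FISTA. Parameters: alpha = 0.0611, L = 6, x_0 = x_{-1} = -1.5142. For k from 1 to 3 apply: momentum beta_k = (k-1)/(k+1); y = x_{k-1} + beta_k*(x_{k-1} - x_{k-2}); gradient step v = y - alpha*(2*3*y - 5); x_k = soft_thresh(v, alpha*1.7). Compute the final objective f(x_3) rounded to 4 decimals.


FISTA on f(x) = 3*x^2 - 5*x + 1.7*|x|
L = 6, alpha = 0.0611
Iteration 1: beta = 0.0, y = -1.5142 + 0.0*(-1.5142 + 1.5142) = -1.5142
  grad(y) = -14.0852, v = y - alpha*grad = -0.6536
  prox(v) = soft_thresh(-0.6536, 0.1039) = -0.5497
Iteration 2: beta = 0.3333, y = -0.5497 + 0.3333*(-0.5497 + 1.5142) = -0.2282
  grad(y) = -6.3694, v = y - alpha*grad = 0.1609
  prox(v) = soft_thresh(0.1609, 0.1039) = 0.0571
Iteration 3: beta = 0.5, y = 0.0571 + 0.5*(0.0571 + 0.5497) = 0.3605
  grad(y) = -2.8372, v = y - alpha*grad = 0.5338
  prox(v) = soft_thresh(0.5338, 0.1039) = 0.4299
f(x_3) = 3*0.4299^2 - 5*0.4299 + 1.7*|0.4299| = -0.8643


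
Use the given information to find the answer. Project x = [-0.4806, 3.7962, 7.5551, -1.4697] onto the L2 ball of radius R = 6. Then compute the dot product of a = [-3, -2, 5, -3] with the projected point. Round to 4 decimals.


Step 1: Compute ||x|| (intermediates to 6 decimals).
||x|| = sqrt((-0.4806)^2 + 3.7962^2 + 7.5551^2 + (-1.4697)^2) = 8.595444
Step 2: Project.
Since ||x|| > R, scale = R/||x|| = 6/8.595444 = 0.698044, proj(x) = scale * x
proj(x) = [-0.33548, 2.649915, 5.273792, -1.025915]
Step 3: Dot product.
a^T * proj(x) = -3*(-0.33548) - 2*2.649915 + 5*5.273792 - 3*(-1.025915) = 25.1533


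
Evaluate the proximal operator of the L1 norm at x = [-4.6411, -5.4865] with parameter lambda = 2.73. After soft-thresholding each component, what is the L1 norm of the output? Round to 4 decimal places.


Soft-thresholding with lambda = 2.73:
prox(-4.6411) = sign(-4.6411)*max(|-4.6411| - 2.73, 0) = -1.9111
prox(-5.4865) = sign(-5.4865)*max(|-5.4865| - 2.73, 0) = -2.7565
prox(x) = [-1.9111, -2.7565]
||prox(x)||_1 = 1.9111 + 2.7565 = 4.6676


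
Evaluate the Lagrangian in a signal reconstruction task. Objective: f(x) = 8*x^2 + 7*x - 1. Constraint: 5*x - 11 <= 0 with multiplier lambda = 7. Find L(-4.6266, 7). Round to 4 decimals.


Step 1: Evaluate f(x).
f(-4.6266) = 8*(-4.6266)^2 + 7*(-4.6266) - 1 = 137.8572
Step 2: Evaluate g(x).
g(-4.6266) = 5*-4.6266 - 11 = -34.133
Step 3: Compute Lagrangian.
L = 137.8572 + 7*-34.133 = -101.0738


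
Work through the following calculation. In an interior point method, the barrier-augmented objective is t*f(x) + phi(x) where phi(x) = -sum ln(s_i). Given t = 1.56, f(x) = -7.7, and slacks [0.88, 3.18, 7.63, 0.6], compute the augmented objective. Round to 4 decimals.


Step 1: Compute log-barrier.
ln values: [-0.1278, 1.1569, 2.0321, -0.5108]
phi = -(-0.1278 + 1.1569 + 2.0321 - 0.5108) = -2.5503
Step 2: Compute augmented objective.
t*f(x) = 1.56*-7.7 = -12.012
Total = -12.012 - 2.5503 = -14.5623


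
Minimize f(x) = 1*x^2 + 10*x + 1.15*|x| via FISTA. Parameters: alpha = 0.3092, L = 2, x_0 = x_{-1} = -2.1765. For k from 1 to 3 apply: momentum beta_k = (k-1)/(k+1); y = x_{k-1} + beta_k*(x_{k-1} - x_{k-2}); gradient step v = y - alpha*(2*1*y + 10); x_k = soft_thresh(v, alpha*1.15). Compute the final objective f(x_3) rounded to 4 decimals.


FISTA on f(x) = 1*x^2 + 10*x + 1.15*|x|
L = 2, alpha = 0.3092
Iteration 1: beta = 0.0, y = -2.1765 + 0.0*(-2.1765 + 2.1765) = -2.1765
  grad(y) = 5.647, v = y - alpha*grad = -3.9226
  prox(v) = soft_thresh(-3.9226, 0.3556) = -3.567
Iteration 2: beta = 0.3333, y = -3.567 + 0.3333*(-3.567 + 2.1765) = -4.0305
  grad(y) = 1.9391, v = y - alpha*grad = -4.63
  prox(v) = soft_thresh(-4.63, 0.3556) = -4.2744
Iteration 3: beta = 0.5, y = -4.2744 + 0.5*(-4.2744 + 3.567) = -4.6282
  grad(y) = 0.7436, v = y - alpha*grad = -4.8581
  prox(v) = soft_thresh(-4.8581, 0.3556) = -4.5025
f(x_3) = 1*(-4.5025)^2 + 10*(-4.5025) + 1.15*|-4.5025| = -19.5746


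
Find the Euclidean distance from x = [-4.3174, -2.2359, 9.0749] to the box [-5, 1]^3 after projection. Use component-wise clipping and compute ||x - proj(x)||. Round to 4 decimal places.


Project each component onto [-5, 1].
clip(-4.3174) = -4.3174, clip(-2.2359) = -2.2359, clip(9.0749) = 1.0
Projection = [-4.3174, -2.2359, 1.0]
Squared diffs: [0.0, 0.0, 65.204]
Distance = sqrt(65.204) = 8.0749


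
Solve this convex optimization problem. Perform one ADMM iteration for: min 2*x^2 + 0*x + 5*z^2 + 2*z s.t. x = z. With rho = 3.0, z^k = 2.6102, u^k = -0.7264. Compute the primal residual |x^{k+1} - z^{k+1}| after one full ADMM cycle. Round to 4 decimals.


ADMM iteration with rho = 3.0, z^k = 2.6102, u^k = -0.7264
Step 1: x-update.
Minimize 2*x^2 + 0*x + (3.0/2)*(x - 2.6102 - 0.7264)^2
FOC: (2*2 + 3.0)*x = 0 + 3.0*(2.6102 + 0.7264)
x^{k+1} = 1.43
Step 2: z-update.
Minimize 5*z^2 + 2*z + (3.0/2)*(1.43 - z - 0.7264)^2
FOC: (2*5 + 3.0)*z = -2 + 3.0*(1.43 - 0.7264)
z^{k+1} = 0.0085
Step 3: u-update.
u^{k+1} = -0.7264 + 1.43 - 0.0085 = 0.6951
Step 4: Primal residual = |1.43 - 0.0085| = 1.4215


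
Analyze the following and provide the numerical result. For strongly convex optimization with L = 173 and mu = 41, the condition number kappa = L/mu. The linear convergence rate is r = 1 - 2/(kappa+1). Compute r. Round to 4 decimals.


Step 1: Compute the condition number.
kappa = L/mu = 173/41 = 4.2195
Step 2: Compute the convergence rate.
r = 1 - 2/(kappa + 1) = 1 - 2*mu/(L + mu) = (L - mu)/(L + mu) = 132/214 = 0.6168


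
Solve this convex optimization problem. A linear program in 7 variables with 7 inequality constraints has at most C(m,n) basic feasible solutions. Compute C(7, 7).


Each vertex corresponds to some choice of n active constraints out of m, so the number of vertices is at most C(m, n) = m! / (n!(m-n)!).
m = 7, n = 7
Numerator: 7 * 6 * 5 * 4 * 3 * 2 * 1
Denominator: 7! = 5040
C(7, 7) = 1


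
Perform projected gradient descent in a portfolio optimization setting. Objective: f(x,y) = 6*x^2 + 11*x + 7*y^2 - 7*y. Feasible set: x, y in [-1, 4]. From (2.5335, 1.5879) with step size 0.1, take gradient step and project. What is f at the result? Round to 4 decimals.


Step 1: Compute gradient at (2.5335, 1.5879).
grad_x = 2*6*2.5335 + 11 = 41.402
grad_y = 2*7*1.5879 - 7 = 15.2306
Step 2: Gradient step.
x_raw = 2.5335 - 0.1*41.402 = -1.6067
y_raw = 1.5879 - 0.1*15.2306 = 0.0648
Step 3: Project onto [-1, 4].
x_proj = clip(-1.6067) = -1.0
y_proj = clip(0.0648) = 0.0648
Step 4: Evaluate f.
f(-1.0, 0.0648) = -5.4245


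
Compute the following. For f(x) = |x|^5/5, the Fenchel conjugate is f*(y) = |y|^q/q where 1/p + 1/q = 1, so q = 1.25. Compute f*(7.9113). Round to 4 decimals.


The conjugate exponent q satisfies 1/p + 1/q = 1.
p = 5, so q = 5/(5 - 1) = 1.25
|y|^q = 7.9113^1.25 = 13.2681
f*(7.9113) = 13.2681 / 1.25 = 10.6145


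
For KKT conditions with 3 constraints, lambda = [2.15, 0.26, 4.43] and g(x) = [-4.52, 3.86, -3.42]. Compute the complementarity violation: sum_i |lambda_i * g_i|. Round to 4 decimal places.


KKT complementary slackness check:
lambda_1 * g_1 = 2.15 * -4.52 = -9.718
lambda_2 * g_2 = 0.26 * 3.86 = 1.0036
lambda_3 * g_3 = 4.43 * -3.42 = -15.1506
Total violation = 9.718 + 1.0036 + 15.1506 = 25.8722


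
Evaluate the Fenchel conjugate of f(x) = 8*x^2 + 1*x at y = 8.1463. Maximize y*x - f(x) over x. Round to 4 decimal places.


f*(y) = sup_x {y*x - a*x^2 - b*x} = sup_x {(y-b)*x - a*x^2}
FOC: (y - b) - 2a*x = 0 => x* = (y - b)/(2a)
x* = (8.1463 - 1)/(2*8) = 0.4466
f*(8.1463) = (y-b)^2/(4a) = (8.1463 - 1)^2/(4*8)
= 51.0696/32 = 1.5959


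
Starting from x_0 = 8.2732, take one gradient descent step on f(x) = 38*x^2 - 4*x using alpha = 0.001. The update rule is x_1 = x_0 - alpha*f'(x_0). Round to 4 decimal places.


We compute the gradient at x_0 and apply the update.
f'(x) = 76*x - 4
f'(8.2732) = 76*8.2732 - 4 = 624.7632
x_1 = 8.2732 - 0.001*624.7632 = 7.6484


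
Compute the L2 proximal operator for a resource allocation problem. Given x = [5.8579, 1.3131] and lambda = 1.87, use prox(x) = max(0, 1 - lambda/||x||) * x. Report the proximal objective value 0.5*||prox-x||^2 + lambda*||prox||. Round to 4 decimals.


Step 1: Compute ||x||.
||x|| = 6.0033
Step 2: Compute scaling factor.
scale = max(0, 1 - 1.87/6.0033) = 0.6885
Step 3: prox(x) = [4.0332, 0.9041]
||prox(x)|| = 4.1333
Step 4: Proximal objective.
0.5*||prox-x||^2 = 1.7485
lambda*||prox|| = 7.7293
Total = 9.4777


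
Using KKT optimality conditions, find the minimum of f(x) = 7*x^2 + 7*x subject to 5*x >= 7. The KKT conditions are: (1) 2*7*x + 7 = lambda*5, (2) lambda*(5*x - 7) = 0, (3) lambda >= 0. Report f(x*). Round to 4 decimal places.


Step 1: Try lambda = 0 (constraint inactive).
x_unc = -7/(2*7) = -0.5
Check: 5*-0.5 = -2.5 < 7 -- violated!
Step 2: Constraint must be active: 5*x = 7
x* = 7/5 = 1.4
lambda = (2*7*1.4 + 7)/5 = 5.32
Step 3: Compute optimal value.
f(x*) = 7*1.4^2 + 7*1.4 = 23.52


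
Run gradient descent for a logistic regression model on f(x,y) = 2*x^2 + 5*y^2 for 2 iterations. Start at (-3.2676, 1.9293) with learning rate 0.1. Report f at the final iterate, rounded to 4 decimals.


Gradient descent on f(x,y) = 2*x^2 + 5*y^2.
Starting point: (-3.2676, 1.9293), alpha = 0.1
Step 1: grad_x = 2*2*-3.2676 = -13.0704, grad_y = 2*5*1.9293 = 19.293
  x_1 = -3.2676 - 0.1*-13.0704 = -1.9606
  y_1 = 1.9293 - 0.1*19.293 = 0.0
Step 2: grad_x = 2*2*-1.9606 = -7.8422, grad_y = 2*5*0.0 = 0.0
  x_2 = -1.9606 - 0.1*-7.8422 = -1.1763
  y_2 = 0.0 - 0.1*0.0 = 0.0
f(-1.1763, 0.0) = 2*(-1.1763)^2 + 5*0.0^2 = 2.7675


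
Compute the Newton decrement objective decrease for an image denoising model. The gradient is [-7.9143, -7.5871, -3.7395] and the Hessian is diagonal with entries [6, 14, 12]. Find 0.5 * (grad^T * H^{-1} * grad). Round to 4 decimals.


Step 1: H is diagonal, so H^(-1) * g = [-1.3191, -0.5419, -0.3116].
Step 2: g^T H^(-1) g = sum_i g_i^2 / H_ii
  = (-7.9143)^2/6 + (-7.5871)^2/14 + (-3.7395)^2/12
  = 10.4394 + 4.1117 + 1.1653 = 15.7164
Step 3: Objective decrease = 0.5 * g^T H^(-1) g = 7.8582


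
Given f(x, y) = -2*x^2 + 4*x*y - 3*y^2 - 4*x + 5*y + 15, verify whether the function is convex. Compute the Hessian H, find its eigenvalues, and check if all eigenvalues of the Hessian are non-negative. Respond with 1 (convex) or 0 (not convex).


The Hessian of f(x,y) = -2*x^2 + 4*x*y - 3*y^2 - 4*x + 5*y + 15 is:
H = [[-4, 4], [4, -6]]
Trace = -4 - 6 = -10
Determinant = -4*-6 - (4)^2 = 8
Discriminant = (-10)^2 - 4*8 = 68.0
Eigenvalues: lambda_1 = -9.1231, lambda_2 = -0.8769
The function is not convex.

0


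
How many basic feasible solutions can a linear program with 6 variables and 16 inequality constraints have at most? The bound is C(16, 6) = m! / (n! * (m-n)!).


Each vertex corresponds to some choice of n active constraints out of m, so the number of vertices is at most C(m, n) = m! / (n!(m-n)!).
m = 16, n = 6
Numerator: 16 * 15 * 14 * 13 * 12 * 11
Denominator: 6! = 720
C(16, 6) = 8008


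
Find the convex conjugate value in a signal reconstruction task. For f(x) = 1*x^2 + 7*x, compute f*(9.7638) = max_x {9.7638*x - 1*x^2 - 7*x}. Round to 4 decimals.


f*(y) = sup_x {y*x - a*x^2 - b*x} = sup_x {(y-b)*x - a*x^2}
FOC: (y - b) - 2a*x = 0 => x* = (y - b)/(2a)
x* = (9.7638 - 7)/(2*1) = 1.3819
f*(9.7638) = (y-b)^2/(4a) = (9.7638 - 7)^2/(4*1)
= 7.6386/4 = 1.9096


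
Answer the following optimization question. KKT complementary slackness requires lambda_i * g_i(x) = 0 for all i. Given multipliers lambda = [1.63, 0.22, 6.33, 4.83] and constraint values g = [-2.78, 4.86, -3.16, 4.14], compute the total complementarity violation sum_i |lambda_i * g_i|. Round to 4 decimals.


KKT complementary slackness check:
lambda_1 * g_1 = 1.63 * -2.78 = -4.5314
lambda_2 * g_2 = 0.22 * 4.86 = 1.0692
lambda_3 * g_3 = 6.33 * -3.16 = -20.0028
lambda_4 * g_4 = 4.83 * 4.14 = 19.9962
Total violation = 4.5314 + 1.0692 + 20.0028 + 19.9962 = 45.5996


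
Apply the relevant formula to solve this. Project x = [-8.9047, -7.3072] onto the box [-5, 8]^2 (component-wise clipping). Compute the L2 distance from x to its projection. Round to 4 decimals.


Project each component onto [-5, 8].
clip(-8.9047) = -5.0, clip(-7.3072) = -5.0
Projection = [-5.0, -5.0]
Squared diffs: [15.2467, 5.3232]
Distance = sqrt(20.5699) = 4.5354


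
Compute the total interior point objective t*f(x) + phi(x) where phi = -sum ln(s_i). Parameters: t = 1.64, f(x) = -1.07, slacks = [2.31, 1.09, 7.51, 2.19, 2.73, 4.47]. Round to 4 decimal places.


Step 1: Compute log-barrier.
ln values: [0.8372, 0.0862, 2.0162, 0.7839, 1.0043, 1.4974]
phi = -(0.8372 + 0.0862 + 2.0162 + 0.7839 + 1.0043 + 1.4974) = -6.2253
Step 2: Compute augmented objective.
t*f(x) = 1.64*-1.07 = -1.7548
Total = -1.7548 - 6.2253 = -7.9801


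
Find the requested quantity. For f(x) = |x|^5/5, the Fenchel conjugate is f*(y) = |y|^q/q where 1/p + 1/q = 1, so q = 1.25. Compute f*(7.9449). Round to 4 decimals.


The conjugate exponent q satisfies 1/p + 1/q = 1.
p = 5, so q = 5/(5 - 1) = 1.25
|y|^q = 7.9449^1.25 = 13.3386
f*(7.9449) = 13.3386 / 1.25 = 10.6709


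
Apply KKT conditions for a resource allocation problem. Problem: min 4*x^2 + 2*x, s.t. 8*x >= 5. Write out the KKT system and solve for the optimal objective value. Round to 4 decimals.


Step 1: Try lambda = 0 (constraint inactive).
x_unc = -2/(2*4) = -0.25
Check: 8*-0.25 = -2.0 < 5 -- violated!
Step 2: Constraint must be active: 8*x = 5
x* = 5/8 = 0.625
lambda = (2*4*0.625 + 2)/8 = 0.875
Step 3: Compute optimal value.
f(x*) = 4*0.625^2 + 2*0.625 = 2.8125


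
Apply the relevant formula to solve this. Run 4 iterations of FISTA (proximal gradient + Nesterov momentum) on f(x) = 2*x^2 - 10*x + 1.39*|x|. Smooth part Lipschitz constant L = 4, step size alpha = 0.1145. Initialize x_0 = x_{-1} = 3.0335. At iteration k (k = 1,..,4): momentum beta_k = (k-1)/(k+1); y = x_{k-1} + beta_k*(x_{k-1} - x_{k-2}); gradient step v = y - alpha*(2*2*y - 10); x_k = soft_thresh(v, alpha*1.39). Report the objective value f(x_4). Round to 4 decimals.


FISTA on f(x) = 2*x^2 - 10*x + 1.39*|x|
L = 4, alpha = 0.1145
Iteration 1: beta = 0.0, y = 3.0335 + 0.0*(3.0335 - 3.0335) = 3.0335
  grad(y) = 2.134, v = y - alpha*grad = 2.7892
  prox(v) = soft_thresh(2.7892, 0.1592) = 2.63
Iteration 2: beta = 0.3333, y = 2.63 + 0.3333*(2.63 - 3.0335) = 2.4955
  grad(y) = -0.018, v = y - alpha*grad = 2.4976
  prox(v) = soft_thresh(2.4976, 0.1592) = 2.3384
Iteration 3: beta = 0.5, y = 2.3384 + 0.5*(2.3384 - 2.63) = 2.1926
  grad(y) = -1.2296, v = y - alpha*grad = 2.3334
  prox(v) = soft_thresh(2.3334, 0.1592) = 2.1742
Iteration 4: beta = 0.6, y = 2.1742 + 0.6*(2.1742 - 2.3384) = 2.0757
  grad(y) = -1.697, v = y - alpha*grad = 2.2701
  prox(v) = soft_thresh(2.2701, 0.1592) = 2.1109
f(x_4) = 2*2.1109^2 - 10*2.1109 + 1.39*|2.1109| = -9.2631


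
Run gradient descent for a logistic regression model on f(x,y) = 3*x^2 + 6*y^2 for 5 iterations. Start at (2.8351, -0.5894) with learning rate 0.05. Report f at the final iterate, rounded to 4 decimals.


Gradient descent on f(x,y) = 3*x^2 + 6*y^2.
Starting point: (2.8351, -0.5894), alpha = 0.05
Step 1: grad_x = 2*3*2.8351 = 17.0106, grad_y = 2*6*-0.5894 = -7.0728
  x_1 = 2.8351 - 0.05*17.0106 = 1.9846
  y_1 = -0.5894 - 0.05*-7.0728 = -0.2358
Step 2: grad_x = 2*3*1.9846 = 11.9074, grad_y = 2*6*-0.2358 = -2.8291
  x_2 = 1.9846 - 0.05*11.9074 = 1.3892
  y_2 = -0.2358 - 0.05*-2.8291 = -0.0943
Step 3: grad_x = 2*3*1.3892 = 8.3352, grad_y = 2*6*-0.0943 = -1.1316
  x_3 = 1.3892 - 0.05*8.3352 = 0.9724
  y_3 = -0.0943 - 0.05*-1.1316 = -0.0377
Step 4: grad_x = 2*3*0.9724 = 5.8346, grad_y = 2*6*-0.0377 = -0.4527
  x_4 = 0.9724 - 0.05*5.8346 = 0.6807
  y_4 = -0.0377 - 0.05*-0.4527 = -0.0151
Step 5: grad_x = 2*3*0.6807 = 4.0842, grad_y = 2*6*-0.0151 = -0.1811
  x_5 = 0.6807 - 0.05*4.0842 = 0.4765
  y_5 = -0.0151 - 0.05*-0.1811 = -0.006
f(0.4765, -0.006) = 3*0.4765^2 + 6*(-0.006)^2 = 0.6814


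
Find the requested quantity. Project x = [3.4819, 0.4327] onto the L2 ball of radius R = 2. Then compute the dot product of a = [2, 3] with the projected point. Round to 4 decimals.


Step 1: Compute ||x|| (intermediates to 6 decimals).
||x|| = sqrt(3.4819^2 + 0.4327^2) = 3.508683
Step 2: Project.
Since ||x|| > R, scale = R/||x|| = 2/3.508683 = 0.570014, proj(x) = scale * x
proj(x) = [1.984732, 0.246645]
Step 3: Dot product.
a^T * proj(x) = 2*1.984732 + 3*0.246645 = 4.7094


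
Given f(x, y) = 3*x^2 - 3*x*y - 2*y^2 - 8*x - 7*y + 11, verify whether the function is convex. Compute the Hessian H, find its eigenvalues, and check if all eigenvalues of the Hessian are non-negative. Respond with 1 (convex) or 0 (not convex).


The Hessian of f(x,y) = 3*x^2 - 3*x*y - 2*y^2 - 8*x - 7*y + 11 is:
H = [[6, -3], [-3, -4]]
Trace = 6 - 4 = 2
Determinant = 6*-4 - (-3)^2 = -33
Discriminant = (2)^2 - 4*-33 = 136.0
Eigenvalues: lambda_1 = -4.831, lambda_2 = 6.831
The function is not convex.

0


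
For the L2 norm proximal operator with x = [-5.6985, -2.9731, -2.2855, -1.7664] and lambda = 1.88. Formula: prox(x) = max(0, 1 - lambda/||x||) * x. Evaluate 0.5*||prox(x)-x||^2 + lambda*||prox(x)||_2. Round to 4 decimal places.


Step 1: Compute ||x||.
||x|| = 7.0467
Step 2: Compute scaling factor.
scale = max(0, 1 - 1.88/7.0467) = 0.7332
Step 3: prox(x) = [-4.1782, -2.1799, -1.6757, -1.2951]
||prox(x)|| = 5.1667
Step 4: Proximal objective.
0.5*||prox-x||^2 = 1.7672
lambda*||prox|| = 9.7134
Total = 11.4806


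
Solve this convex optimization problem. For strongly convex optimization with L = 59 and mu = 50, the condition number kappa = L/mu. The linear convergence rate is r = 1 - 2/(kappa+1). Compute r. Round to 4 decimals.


Step 1: Compute the condition number.
kappa = L/mu = 59/50 = 1.18
Step 2: Compute the convergence rate.
r = 1 - 2/(kappa + 1) = 1 - 2*mu/(L + mu) = (L - mu)/(L + mu) = 9/109 = 0.0826


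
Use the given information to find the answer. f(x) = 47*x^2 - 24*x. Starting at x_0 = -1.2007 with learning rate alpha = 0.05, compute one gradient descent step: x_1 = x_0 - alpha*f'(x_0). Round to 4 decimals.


We compute the gradient at x_0 and apply the update.
f'(x) = 94*x - 24
f'(-1.2007) = 94*-1.2007 - 24 = -136.8658
x_1 = -1.2007 - 0.05*-136.8658 = 5.6426


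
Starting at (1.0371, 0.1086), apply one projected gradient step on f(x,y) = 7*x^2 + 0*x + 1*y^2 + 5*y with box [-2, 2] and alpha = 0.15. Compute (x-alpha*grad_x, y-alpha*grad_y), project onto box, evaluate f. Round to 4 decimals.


Step 1: Compute gradient at (1.0371, 0.1086).
grad_x = 2*7*1.0371 + 0 = 14.5194
grad_y = 2*1*0.1086 + 5 = 5.2172
Step 2: Gradient step.
x_raw = 1.0371 - 0.15*14.5194 = -1.1408
y_raw = 0.1086 - 0.15*5.2172 = -0.674
Step 3: Project onto [-2, 2].
x_proj = clip(-1.1408) = -1.1408
y_proj = clip(-0.674) = -0.674
Step 4: Evaluate f.
f(-1.1408, -0.674) = 6.1945


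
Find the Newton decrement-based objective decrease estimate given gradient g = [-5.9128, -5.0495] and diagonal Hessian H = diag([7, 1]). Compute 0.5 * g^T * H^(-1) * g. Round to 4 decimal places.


Step 1: H is diagonal, so H^(-1) * g = [-0.8447, -5.0495].
Step 2: g^T H^(-1) g = sum_i g_i^2 / H_ii
  = (-5.9128)^2/7 + (-5.0495)^2/1
  = 4.9945 + 25.4975 = 30.4919
Step 3: Objective decrease = 0.5 * g^T H^(-1) g = 15.246


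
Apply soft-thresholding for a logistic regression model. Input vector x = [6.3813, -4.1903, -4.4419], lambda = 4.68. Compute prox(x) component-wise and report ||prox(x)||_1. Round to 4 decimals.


Soft-thresholding with lambda = 4.68:
prox(6.3813) = sign(6.3813)*max(|6.3813| - 4.68, 0) = 1.7013
prox(-4.1903) = sign(-4.1903)*max(|-4.1903| - 4.68, 0) = 0.0
prox(-4.4419) = sign(-4.4419)*max(|-4.4419| - 4.68, 0) = 0.0
prox(x) = [1.7013, 0.0, 0.0]
||prox(x)||_1 = 1.7013 + 0.0 + 0.0 = 1.7013


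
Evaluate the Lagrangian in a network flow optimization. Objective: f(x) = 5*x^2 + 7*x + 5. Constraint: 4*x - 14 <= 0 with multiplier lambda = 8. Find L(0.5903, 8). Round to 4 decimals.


Step 1: Evaluate f(x).
f(0.5903) = 5*0.5903^2 + 7*0.5903 + 5 = 10.8744
Step 2: Evaluate g(x).
g(0.5903) = 4*0.5903 - 14 = -11.6388
Step 3: Compute Lagrangian.
L = 10.8744 + 8*-11.6388 = -82.236


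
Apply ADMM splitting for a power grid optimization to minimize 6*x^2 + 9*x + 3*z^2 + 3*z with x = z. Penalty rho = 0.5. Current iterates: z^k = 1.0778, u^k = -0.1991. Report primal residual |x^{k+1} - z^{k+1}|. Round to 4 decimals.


ADMM iteration with rho = 0.5, z^k = 1.0778, u^k = -0.1991
Step 1: x-update.
Minimize 6*x^2 + 9*x + (0.5/2)*(x - 1.0778 - 0.1991)^2
FOC: (2*6 + 0.5)*x = -9 + 0.5*(1.0778 + 0.1991)
x^{k+1} = -0.6689
Step 2: z-update.
Minimize 3*z^2 + 3*z + (0.5/2)*(-0.6689 - z - 0.1991)^2
FOC: (2*3 + 0.5)*z = -3 + 0.5*(-0.6689 - 0.1991)
z^{k+1} = -0.5283
Step 3: u-update.
u^{k+1} = -0.1991 - 0.6689 + 0.5283 = -0.3397
Step 4: Primal residual = |-0.6689 + 0.5283| = 0.1406


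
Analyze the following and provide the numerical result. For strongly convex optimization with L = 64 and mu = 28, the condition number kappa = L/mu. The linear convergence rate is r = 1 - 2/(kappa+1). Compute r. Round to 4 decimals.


Step 1: Compute the condition number.
kappa = L/mu = 64/28 = 2.2857
Step 2: Compute the convergence rate.
r = 1 - 2/(kappa + 1) = 1 - 2*mu/(L + mu) = (L - mu)/(L + mu) = 36/92 = 0.3913


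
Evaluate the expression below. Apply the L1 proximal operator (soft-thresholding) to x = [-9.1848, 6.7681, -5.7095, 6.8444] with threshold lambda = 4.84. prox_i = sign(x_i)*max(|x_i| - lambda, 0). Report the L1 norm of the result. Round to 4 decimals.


Soft-thresholding with lambda = 4.84:
prox(-9.1848) = sign(-9.1848)*max(|-9.1848| - 4.84, 0) = -4.3448
prox(6.7681) = sign(6.7681)*max(|6.7681| - 4.84, 0) = 1.9281
prox(-5.7095) = sign(-5.7095)*max(|-5.7095| - 4.84, 0) = -0.8695
prox(6.8444) = sign(6.8444)*max(|6.8444| - 4.84, 0) = 2.0044
prox(x) = [-4.3448, 1.9281, -0.8695, 2.0044]
||prox(x)||_1 = 4.3448 + 1.9281 + 0.8695 + 2.0044 = 9.1468


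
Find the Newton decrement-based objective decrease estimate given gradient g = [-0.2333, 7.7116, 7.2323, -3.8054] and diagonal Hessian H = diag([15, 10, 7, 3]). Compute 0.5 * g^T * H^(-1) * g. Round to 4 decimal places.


Step 1: H is diagonal, so H^(-1) * g = [-0.0156, 0.7712, 1.0332, -1.2685].
Step 2: g^T H^(-1) g = sum_i g_i^2 / H_ii
  = (-0.2333)^2/15 + (7.7116)^2/10 + (7.2323)^2/7 + (-3.8054)^2/3
  = 0.0036 + 5.9469 + 7.4723 + 4.827 = 18.2498
Step 3: Objective decrease = 0.5 * g^T H^(-1) g = 9.1249


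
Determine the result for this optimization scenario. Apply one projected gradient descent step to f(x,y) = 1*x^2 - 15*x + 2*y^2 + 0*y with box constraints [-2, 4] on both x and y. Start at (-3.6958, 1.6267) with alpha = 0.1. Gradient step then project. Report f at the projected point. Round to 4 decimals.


Step 1: Compute gradient at (-3.6958, 1.6267).
grad_x = 2*1*-3.6958 - 15 = -22.3916
grad_y = 2*2*1.6267 + 0 = 6.5068
Step 2: Gradient step.
x_raw = -3.6958 - 0.1*-22.3916 = -1.4566
y_raw = 1.6267 - 0.1*6.5068 = 0.976
Step 3: Project onto [-2, 4].
x_proj = clip(-1.4566) = -1.4566
y_proj = clip(0.976) = 0.976
Step 4: Evaluate f.
f(-1.4566, 0.976) = 25.8766


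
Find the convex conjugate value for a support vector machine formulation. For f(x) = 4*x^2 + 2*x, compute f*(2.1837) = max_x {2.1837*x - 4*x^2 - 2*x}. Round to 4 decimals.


f*(y) = sup_x {y*x - a*x^2 - b*x} = sup_x {(y-b)*x - a*x^2}
FOC: (y - b) - 2a*x = 0 => x* = (y - b)/(2a)
x* = (2.1837 - 2)/(2*4) = 0.023
f*(2.1837) = (y-b)^2/(4a) = (2.1837 - 2)^2/(4*4)
= 0.0337/16 = 0.0021


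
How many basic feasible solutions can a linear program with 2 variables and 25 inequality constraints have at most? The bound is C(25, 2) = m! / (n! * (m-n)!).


Each vertex corresponds to some choice of n active constraints out of m, so the number of vertices is at most C(m, n) = m! / (n!(m-n)!).
m = 25, n = 2
Numerator: 25 * 24
Denominator: 2! = 2
C(25, 2) = 300


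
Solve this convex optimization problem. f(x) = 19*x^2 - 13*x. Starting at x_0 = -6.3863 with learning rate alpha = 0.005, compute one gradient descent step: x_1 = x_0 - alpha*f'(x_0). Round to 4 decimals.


We compute the gradient at x_0 and apply the update.
f'(x) = 38*x - 13
f'(-6.3863) = 38*-6.3863 - 13 = -255.6794
x_1 = -6.3863 - 0.005*-255.6794 = -5.1079


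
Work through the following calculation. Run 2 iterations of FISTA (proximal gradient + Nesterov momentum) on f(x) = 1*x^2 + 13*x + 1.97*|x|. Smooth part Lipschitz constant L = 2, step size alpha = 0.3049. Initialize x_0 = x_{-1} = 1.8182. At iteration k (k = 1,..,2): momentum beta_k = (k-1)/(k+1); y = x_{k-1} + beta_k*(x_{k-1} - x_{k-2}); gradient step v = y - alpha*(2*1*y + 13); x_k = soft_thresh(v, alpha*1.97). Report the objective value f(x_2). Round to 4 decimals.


FISTA on f(x) = 1*x^2 + 13*x + 1.97*|x|
L = 2, alpha = 0.3049
Iteration 1: beta = 0.0, y = 1.8182 + 0.0*(1.8182 - 1.8182) = 1.8182
  grad(y) = 16.6364, v = y - alpha*grad = -3.2542
  prox(v) = soft_thresh(-3.2542, 0.6007) = -2.6536
Iteration 2: beta = 0.3333, y = -2.6536 + 0.3333*(-2.6536 - 1.8182) = -4.1442
  grad(y) = 4.7116, v = y - alpha*grad = -5.5808
  prox(v) = soft_thresh(-5.5808, 0.6007) = -4.9801
f(x_2) = 1*(-4.9801)^2 + 13*(-4.9801) + 1.97*|-4.9801| = -30.1291


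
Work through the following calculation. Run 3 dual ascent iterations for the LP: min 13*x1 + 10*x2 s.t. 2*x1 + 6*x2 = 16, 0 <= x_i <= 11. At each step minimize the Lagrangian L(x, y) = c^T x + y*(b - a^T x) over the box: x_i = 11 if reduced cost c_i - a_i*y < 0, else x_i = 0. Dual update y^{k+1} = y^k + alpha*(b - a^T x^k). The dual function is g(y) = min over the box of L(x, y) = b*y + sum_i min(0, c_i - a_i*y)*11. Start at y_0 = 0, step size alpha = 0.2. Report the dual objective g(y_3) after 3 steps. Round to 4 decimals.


Dual ascent for LP: min 13*x1 + 10*x2, 2*x1 + 6*x2 = 16, 0 <= x_i <= 11
Step 1: y^k = 0.0, reduced costs: (13.0, 10.0)
  x^k = (0.0, 0.0), subgradient = b - a^T x = 16.0
  y^{k+1} = 0.0 + 0.2*16.0 = 3.2
Step 2: y^k = 3.2, reduced costs: (6.6, -9.2)
  x^k = (0.0, 11.0), subgradient = b - a^T x = -50.0
  y^{k+1} = 3.2 + 0.2*-50.0 = -6.8
Step 3: y^k = -6.8, reduced costs: (26.6, 50.8)
  x^k = (0.0, 0.0), subgradient = b - a^T x = 16.0
  y^{k+1} = -6.8 + 0.2*16.0 = -3.6
Dual objective at y_3 = -3.6: reduced costs (20.2, 31.6), box minimizer x = (0.0, 0.0)
g(y_3) = b*y + (c1 - a1*y)*x1 + (c2 - a2*y)*x2 = 16*(-3.6) + 20.2*0.0 + 31.6*0.0 = -57.6 + 0.0 + 0.0 = -57.6


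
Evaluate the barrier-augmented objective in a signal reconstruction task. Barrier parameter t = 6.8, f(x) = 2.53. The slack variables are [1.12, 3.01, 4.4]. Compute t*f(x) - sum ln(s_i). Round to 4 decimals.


Step 1: Compute log-barrier.
ln values: [0.1133, 1.1019, 1.4816]
phi = -(0.1133 + 1.1019 + 1.4816) = -2.6969
Step 2: Compute augmented objective.
t*f(x) = 6.8*2.53 = 17.204
Total = 17.204 - 2.6969 = 14.5071
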